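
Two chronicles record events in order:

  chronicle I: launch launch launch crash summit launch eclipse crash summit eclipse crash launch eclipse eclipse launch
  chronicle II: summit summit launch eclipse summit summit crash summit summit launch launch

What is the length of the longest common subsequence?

7

Pick summit [5,2], launch [6,3], eclipse [7,4], crash [8,7], summit [9,9], launch [12,10], launch [15,11]; all 7 events appear in both, in order. dp[15][11] = 7 confirms this is the maximum.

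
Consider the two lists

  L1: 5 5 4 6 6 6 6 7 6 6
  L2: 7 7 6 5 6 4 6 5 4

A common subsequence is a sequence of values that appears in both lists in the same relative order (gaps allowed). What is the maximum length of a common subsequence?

Let dp[i][j] be the LCS length of the first i values of L1 and the first j values of L2. dp[i][j] = dp[i-1][j-1]+1 when the i-th and j-th values match, else max(dp[i-1][j], dp[i][j-1]).
    ·  7  7  6  5  6  4  6  5  4
 ·  0  0  0  0  0  0  0  0  0  0
 5  0  0  0  0  1  1  1  1  1  1
 5  0  0  0  0  1  1  1  1  2  2
 4  0  0  0  0  1  1  2  2  2  3
 6  0  0  0  1  1  2  2  3  3  3
 6  0  0  0  1  1  2  2  3  3  3
 6  0  0  0  1  1  2  2  3  3  3
 6  0  0  0  1  1  2  2  3  3  3
 7  0  1  1  1  1  2  2  3  3  3
 6  0  1  1  2  2  2  2  3  3  3
 6  0  1  1  2  2  3  3  3  3  3
dp[10][9] = 3. One LCS (by backtracking along matches): 5, 5, 4.

3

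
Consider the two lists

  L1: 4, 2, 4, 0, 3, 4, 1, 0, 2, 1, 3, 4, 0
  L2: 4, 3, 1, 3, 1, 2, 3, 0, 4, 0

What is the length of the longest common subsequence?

Taking 4 at L1[1]=L2[1], then 3 at L1[5]=L2[4], then 1 at L1[7]=L2[5], then 2 at L1[9]=L2[6], then 3 at L1[11]=L2[7], then 4 at L1[12]=L2[9], then 0 at L1[13]=L2[10] gives a common subsequence of length 7. The LCS DP gives dp[13][10] = 7, so this is optimal.

7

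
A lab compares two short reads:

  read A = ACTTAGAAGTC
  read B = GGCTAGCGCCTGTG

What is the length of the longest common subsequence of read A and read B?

Taking C [2,3] → T [4,4] → A [5,5] → G [6,8] → G [9,12] → T [10,13] gives a common subsequence of length 6. Since dp[11][14] = 6, nothing longer is possible.

6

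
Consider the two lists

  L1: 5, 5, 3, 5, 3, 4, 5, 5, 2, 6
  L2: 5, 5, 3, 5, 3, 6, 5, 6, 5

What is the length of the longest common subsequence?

7

One common subsequence of length 7: 5 at L1[1]=L2[1], 5 at L1[2]=L2[2], 3 at L1[3]=L2[3], 5 at L1[4]=L2[4], 3 at L1[5]=L2[5], 5 at L1[7]=L2[7], 5 at L1[8]=L2[9]. The LCS DP gives dp[10][9] = 7, so this is optimal.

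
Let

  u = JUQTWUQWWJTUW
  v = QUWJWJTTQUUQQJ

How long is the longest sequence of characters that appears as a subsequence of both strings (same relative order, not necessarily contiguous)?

7

Taking Q (u #3, v #1), then U (u #6, v #2), then W (u #8, v #3), then W (u #9, v #5), then J (u #10, v #6), then T (u #11, v #8), then U (u #12, v #11) gives a common subsequence of length 7, and the DP table's final entry dp[13][14] is also 7, so no common subsequence is longer.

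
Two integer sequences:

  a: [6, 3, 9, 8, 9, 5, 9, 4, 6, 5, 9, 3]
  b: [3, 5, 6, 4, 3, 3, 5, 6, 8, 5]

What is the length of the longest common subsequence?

One common subsequence of length 5: 6 at a[1]=b[3] → 3 at a[2]=b[6] → 5 at a[6]=b[7] → 6 at a[9]=b[8] → 5 at a[10]=b[10]. The LCS DP gives dp[12][10] = 5, so this is optimal.

5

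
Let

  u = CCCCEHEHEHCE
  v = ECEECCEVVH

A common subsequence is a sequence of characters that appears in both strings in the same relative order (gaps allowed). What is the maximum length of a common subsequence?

Pick C [1,2], C [3,5], C [4,6], E [5,7], H [10,10]; all 5 characters appear in both, in order, and the DP table's final entry dp[12][10] is also 5, so no common subsequence is longer.

5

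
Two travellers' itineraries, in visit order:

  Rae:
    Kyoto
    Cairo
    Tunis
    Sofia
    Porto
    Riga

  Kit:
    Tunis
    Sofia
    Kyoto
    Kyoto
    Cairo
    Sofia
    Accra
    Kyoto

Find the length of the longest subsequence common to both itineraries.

Pick Kyoto at Rae[1]=Kit[4] → Cairo at Rae[2]=Kit[5] → Sofia at Rae[4]=Kit[6]; all 3 stops appear in both, in order. Since dp[6][8] = 3, nothing longer is possible.

3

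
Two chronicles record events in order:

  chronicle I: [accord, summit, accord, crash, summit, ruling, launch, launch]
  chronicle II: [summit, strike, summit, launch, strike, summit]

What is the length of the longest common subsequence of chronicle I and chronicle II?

3

Taking summit (chronicle I #2, chronicle II #1), then summit (chronicle I #5, chronicle II #3), then launch (chronicle I #7, chronicle II #4) gives a common subsequence of length 3. The LCS DP gives dp[8][6] = 3, so this is optimal.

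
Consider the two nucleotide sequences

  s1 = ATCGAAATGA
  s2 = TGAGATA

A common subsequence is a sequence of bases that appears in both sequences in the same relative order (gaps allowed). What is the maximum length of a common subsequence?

6

Let dp[i][j] be the LCS length of the first i bases of s1 and the first j bases of s2. dp[i][j] = dp[i-1][j-1]+1 when the i-th and j-th bases match, else max(dp[i-1][j], dp[i][j-1]).
    ·  T  G  A  G  A  T  A
 ·  0  0  0  0  0  0  0  0
 A  0  0  0  1  1  1  1  1
 T  0  1  1  1  1  1  2  2
 C  0  1  1  1  1  1  2  2
 G  0  1  2  2  2  2  2  2
 A  0  1  2  3  3  3  3  3
 A  0  1  2  3  3  4  4  4
 A  0  1  2  3  3  4  4  5
 T  0  1  2  3  3  4  5  5
 G  0  1  2  3  4  4  5  5
 A  0  1  2  3  4  5  5  6
dp[10][7] = 6. One LCS (by backtracking along matches): TGAATA.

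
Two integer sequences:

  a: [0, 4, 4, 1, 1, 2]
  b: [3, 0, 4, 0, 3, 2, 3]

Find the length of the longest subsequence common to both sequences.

Match 0 at a[1]=b[2], then 4 at a[2]=b[3], then 2 at a[6]=b[6] — 3 values in the same relative order in both, and the DP table's final entry dp[6][7] is also 3, so no common subsequence is longer.

3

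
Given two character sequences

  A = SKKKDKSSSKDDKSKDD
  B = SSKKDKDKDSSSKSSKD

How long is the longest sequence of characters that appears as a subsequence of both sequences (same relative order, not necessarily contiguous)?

Taking S (A #1, B #2), K (A #2, B #3), K (A #3, B #4), K (A #4, B #6), D (A #5, B #7), K (A #6, B #8), S (A #7, B #10), S (A #8, B #11), S (A #9, B #12), K (A #10, B #13), S (A #14, B #15), K (A #15, B #16), D (A #17, B #17) gives a common subsequence of length 13, and the DP table's final entry dp[17][17] is also 13, so no common subsequence is longer.

13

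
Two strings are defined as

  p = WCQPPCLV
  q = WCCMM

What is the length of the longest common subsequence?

One common subsequence of length 3: W [1,1]; then C [2,2]; then C [6,3], and the DP table's final entry dp[8][5] is also 3, so no common subsequence is longer.

3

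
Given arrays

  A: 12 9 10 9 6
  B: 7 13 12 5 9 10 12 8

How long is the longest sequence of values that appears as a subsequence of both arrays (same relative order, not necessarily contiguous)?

One common subsequence of length 3: 12 at A[1]=B[3] → 9 at A[2]=B[5] → 10 at A[3]=B[6], and the DP table's final entry dp[5][8] is also 3, so no common subsequence is longer.

3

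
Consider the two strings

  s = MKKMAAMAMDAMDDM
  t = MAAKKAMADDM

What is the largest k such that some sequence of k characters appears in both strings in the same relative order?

One common subsequence of length 9: M at s[1]=t[1] → K at s[2]=t[4] → K at s[3]=t[5] → A at s[8]=t[6] → M at s[9]=t[7] → A at s[11]=t[8] → D at s[13]=t[9] → D at s[14]=t[10] → M at s[15]=t[11]. dp[15][11] = 9 confirms this is the maximum.

9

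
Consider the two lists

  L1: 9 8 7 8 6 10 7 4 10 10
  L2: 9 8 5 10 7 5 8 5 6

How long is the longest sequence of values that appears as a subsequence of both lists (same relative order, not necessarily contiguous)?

Taking 9 (L1 #1, L2 #1); then 8 (L1 #2, L2 #2); then 7 (L1 #3, L2 #5); then 8 (L1 #4, L2 #7); then 6 (L1 #5, L2 #9) gives a common subsequence of length 5. Since dp[10][9] = 5, nothing longer is possible.

5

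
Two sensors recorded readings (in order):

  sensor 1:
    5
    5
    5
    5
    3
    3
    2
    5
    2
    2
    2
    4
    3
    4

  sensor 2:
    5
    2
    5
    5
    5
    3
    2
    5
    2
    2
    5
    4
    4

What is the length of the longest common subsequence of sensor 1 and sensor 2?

Match 5 at sensor 1[1]=sensor 2[1] → 5 at sensor 1[2]=sensor 2[3] → 5 at sensor 1[3]=sensor 2[4] → 5 at sensor 1[4]=sensor 2[5] → 3 at sensor 1[6]=sensor 2[6] → 2 at sensor 1[7]=sensor 2[7] → 5 at sensor 1[8]=sensor 2[8] → 2 at sensor 1[9]=sensor 2[9] → 2 at sensor 1[10]=sensor 2[10] → 4 at sensor 1[12]=sensor 2[12] → 4 at sensor 1[14]=sensor 2[13] — 11 values in the same relative order in both. Since dp[14][13] = 11, nothing longer is possible.

11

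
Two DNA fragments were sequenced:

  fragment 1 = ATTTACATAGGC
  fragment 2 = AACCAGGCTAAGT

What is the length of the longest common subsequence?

7

One common subsequence of length 7: A (fragment 1 #1, fragment 2 #1); then A (fragment 1 #5, fragment 2 #2); then C (fragment 1 #6, fragment 2 #4); then A (fragment 1 #7, fragment 2 #5); then T (fragment 1 #8, fragment 2 #9); then A (fragment 1 #9, fragment 2 #11); then G (fragment 1 #10, fragment 2 #12), and the DP table's final entry dp[12][13] is also 7, so no common subsequence is longer.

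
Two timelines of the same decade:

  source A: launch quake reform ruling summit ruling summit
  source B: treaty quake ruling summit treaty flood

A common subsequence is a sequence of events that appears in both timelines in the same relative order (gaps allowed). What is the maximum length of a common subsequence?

Match quake at source A[2]=source B[2] → ruling at source A[4]=source B[3] → summit at source A[5]=source B[4] — 3 events in the same relative order in both. The LCS DP gives dp[7][6] = 3, so this is optimal.

3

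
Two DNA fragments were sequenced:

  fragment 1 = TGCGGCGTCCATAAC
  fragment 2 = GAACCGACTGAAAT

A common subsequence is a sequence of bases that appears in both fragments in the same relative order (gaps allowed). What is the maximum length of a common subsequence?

8

Pick G (fragment 1 #2, fragment 2 #1) → C (fragment 1 #3, fragment 2 #5) → G (fragment 1 #4, fragment 2 #6) → C (fragment 1 #6, fragment 2 #8) → G (fragment 1 #7, fragment 2 #10) → A (fragment 1 #11, fragment 2 #11) → A (fragment 1 #13, fragment 2 #12) → A (fragment 1 #14, fragment 2 #13); all 8 bases appear in both, in order. Since dp[15][14] = 8, nothing longer is possible.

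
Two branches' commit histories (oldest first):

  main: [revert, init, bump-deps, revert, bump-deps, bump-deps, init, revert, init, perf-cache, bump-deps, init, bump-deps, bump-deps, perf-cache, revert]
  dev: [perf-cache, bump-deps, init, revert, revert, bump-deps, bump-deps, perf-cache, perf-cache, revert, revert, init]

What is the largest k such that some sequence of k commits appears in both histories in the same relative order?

7

Taking revert (main #1, dev #4) → revert (main #4, dev #5) → bump-deps (main #5, dev #6) → bump-deps (main #6, dev #7) → perf-cache (main #10, dev #8) → perf-cache (main #15, dev #9) → revert (main #16, dev #11) gives a common subsequence of length 7. dp[16][12] = 7 confirms this is the maximum.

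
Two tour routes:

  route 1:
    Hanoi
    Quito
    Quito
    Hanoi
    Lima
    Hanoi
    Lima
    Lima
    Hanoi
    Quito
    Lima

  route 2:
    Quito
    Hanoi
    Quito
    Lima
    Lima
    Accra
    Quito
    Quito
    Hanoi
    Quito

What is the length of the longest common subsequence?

Pick Hanoi (route 1 #1, route 2 #2), Quito (route 1 #3, route 2 #3), Lima (route 1 #5, route 2 #4), Lima (route 1 #7, route 2 #5), Hanoi (route 1 #9, route 2 #9), Quito (route 1 #10, route 2 #10); all 6 stops appear in both, in order, and the DP table's final entry dp[11][10] is also 6, so no common subsequence is longer.

6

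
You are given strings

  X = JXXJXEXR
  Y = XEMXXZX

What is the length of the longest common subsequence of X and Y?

Pick X [2,1], X [3,4], X [5,5], X [7,7]; all 4 characters appear in both, in order. Since dp[8][7] = 4, nothing longer is possible.

4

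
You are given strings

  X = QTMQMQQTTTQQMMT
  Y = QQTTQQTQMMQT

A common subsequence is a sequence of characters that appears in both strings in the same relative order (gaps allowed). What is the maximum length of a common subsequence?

9

Pick Q (X #1, Y #2) → T (X #2, Y #4) → Q (X #6, Y #5) → Q (X #7, Y #6) → T (X #10, Y #7) → Q (X #12, Y #8) → M (X #13, Y #9) → M (X #14, Y #10) → T (X #15, Y #12); all 9 characters appear in both, in order, and the DP table's final entry dp[15][12] is also 9, so no common subsequence is longer.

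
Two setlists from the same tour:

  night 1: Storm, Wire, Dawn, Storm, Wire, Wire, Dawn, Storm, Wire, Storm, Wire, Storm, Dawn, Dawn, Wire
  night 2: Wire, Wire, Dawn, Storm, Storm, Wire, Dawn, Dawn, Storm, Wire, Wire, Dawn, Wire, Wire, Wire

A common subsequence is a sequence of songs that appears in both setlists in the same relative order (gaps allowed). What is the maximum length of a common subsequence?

Pick Storm (night 1 #1, night 2 #5), then Wire (night 1 #2, night 2 #6), then Dawn (night 1 #3, night 2 #8), then Storm (night 1 #4, night 2 #9), then Wire (night 1 #5, night 2 #10), then Wire (night 1 #6, night 2 #11), then Dawn (night 1 #7, night 2 #12), then Wire (night 1 #9, night 2 #13), then Wire (night 1 #11, night 2 #14), then Wire (night 1 #15, night 2 #15); all 10 songs appear in both, in order, and the DP table's final entry dp[15][15] is also 10, so no common subsequence is longer.

10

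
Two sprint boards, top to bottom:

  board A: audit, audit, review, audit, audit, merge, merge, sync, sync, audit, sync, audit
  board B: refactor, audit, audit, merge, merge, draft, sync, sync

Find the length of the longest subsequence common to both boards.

Match audit (board A #4, board B #2) → audit (board A #5, board B #3) → merge (board A #6, board B #4) → merge (board A #7, board B #5) → sync (board A #9, board B #7) → sync (board A #11, board B #8) — 6 tasks in the same relative order in both. The LCS DP gives dp[12][8] = 6, so this is optimal.

6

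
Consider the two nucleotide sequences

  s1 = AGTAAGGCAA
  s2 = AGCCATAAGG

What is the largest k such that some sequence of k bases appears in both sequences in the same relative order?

7

Let dp[i][j] be the LCS length of the first i bases of s1 and the first j bases of s2. dp[i][j] = dp[i-1][j-1]+1 when the i-th and j-th bases match, else max(dp[i-1][j], dp[i][j-1]).
    ·  A  G  C  C  A  T  A  A  G  G
 ·  0  0  0  0  0  0  0  0  0  0  0
 A  0  1  1  1  1  1  1  1  1  1  1
 G  0  1  2  2  2  2  2  2  2  2  2
 T  0  1  2  2  2  2  3  3  3  3  3
 A  0  1  2  2  2  3  3  4  4  4  4
 A  0  1  2  2  2  3  3  4  5  5  5
 G  0  1  2  2  2  3  3  4  5  6  6
 G  0  1  2  2  2  3  3  4  5  6  7
 C  0  1  2  3  3  3  3  4  5  6  7
 A  0  1  2  3  3  4  4  4  5  6  7
 A  0  1  2  3  3  4  4  5  5  6  7
dp[10][10] = 7. One LCS (by backtracking along matches): AGTAAGG.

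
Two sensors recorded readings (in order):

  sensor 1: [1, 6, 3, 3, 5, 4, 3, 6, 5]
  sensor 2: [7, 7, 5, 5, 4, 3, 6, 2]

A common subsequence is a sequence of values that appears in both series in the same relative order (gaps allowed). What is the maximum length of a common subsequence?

Let dp[i][j] be the LCS length of the first i values of sensor 1 and the first j values of sensor 2. dp[i][j] = dp[i-1][j-1]+1 when the i-th and j-th values match, else max(dp[i-1][j], dp[i][j-1]).
    ·  7  7  5  5  4  3  6  2
 ·  0  0  0  0  0  0  0  0  0
 1  0  0  0  0  0  0  0  0  0
 6  0  0  0  0  0  0  0  1  1
 3  0  0  0  0  0  0  1  1  1
 3  0  0  0  0  0  0  1  1  1
 5  0  0  0  1  1  1  1  1  1
 4  0  0  0  1  1  2  2  2  2
 3  0  0  0  1  1  2  3  3  3
 6  0  0  0  1  1  2  3  4  4
 5  0  0  0  1  2  2  3  4  4
dp[9][8] = 4. One LCS (by backtracking along matches): 5, 4, 3, 6.

4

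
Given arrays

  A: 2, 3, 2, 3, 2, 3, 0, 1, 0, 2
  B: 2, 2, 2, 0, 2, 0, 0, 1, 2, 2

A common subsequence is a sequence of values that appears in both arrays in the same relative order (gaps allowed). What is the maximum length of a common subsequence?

One common subsequence of length 6: 2 [1,2] → 2 [3,3] → 2 [5,5] → 0 [7,7] → 1 [8,8] → 2 [10,10]. dp[10][10] = 6 confirms this is the maximum.

6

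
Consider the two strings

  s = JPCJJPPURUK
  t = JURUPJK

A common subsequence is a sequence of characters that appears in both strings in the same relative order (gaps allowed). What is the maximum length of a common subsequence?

Taking J at s[5]=t[1]; then U at s[8]=t[2]; then R at s[9]=t[3]; then U at s[10]=t[4]; then K at s[11]=t[7] gives a common subsequence of length 5. Since dp[11][7] = 5, nothing longer is possible.

5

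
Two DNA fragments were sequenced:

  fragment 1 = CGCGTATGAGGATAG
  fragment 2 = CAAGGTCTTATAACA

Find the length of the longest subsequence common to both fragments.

9

One common subsequence of length 9: C [1,1], then G [2,5], then C [3,7], then T [5,9], then A [6,10], then T [7,11], then A [9,12], then A [12,13], then A [14,15]. dp[15][15] = 9 confirms this is the maximum.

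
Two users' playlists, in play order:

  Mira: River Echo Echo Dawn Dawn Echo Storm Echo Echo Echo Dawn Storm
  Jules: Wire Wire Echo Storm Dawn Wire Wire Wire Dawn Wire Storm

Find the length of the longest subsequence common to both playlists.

4

Taking Echo [2,3]; then Dawn [4,5]; then Dawn [5,9]; then Storm [12,11] gives a common subsequence of length 4. The LCS DP gives dp[12][11] = 4, so this is optimal.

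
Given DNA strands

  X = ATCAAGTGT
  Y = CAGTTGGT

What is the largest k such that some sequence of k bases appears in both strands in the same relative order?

6

One common subsequence of length 6: C at X[3]=Y[1], A at X[5]=Y[2], G at X[6]=Y[3], T at X[7]=Y[5], G at X[8]=Y[7], T at X[9]=Y[8]. dp[9][8] = 6 confirms this is the maximum.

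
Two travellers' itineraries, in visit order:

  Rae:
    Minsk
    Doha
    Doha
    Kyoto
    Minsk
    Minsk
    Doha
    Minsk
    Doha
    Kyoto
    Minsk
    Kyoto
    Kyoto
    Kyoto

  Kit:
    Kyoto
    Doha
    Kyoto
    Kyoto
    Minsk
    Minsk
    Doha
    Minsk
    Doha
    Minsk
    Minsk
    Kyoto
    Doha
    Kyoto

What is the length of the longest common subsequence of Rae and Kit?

10

Taking Doha [2,2], then Kyoto [4,4], then Minsk [5,5], then Minsk [6,6], then Doha [7,7], then Minsk [8,8], then Doha [9,9], then Minsk [11,11], then Kyoto [12,12], then Kyoto [14,14] gives a common subsequence of length 10. The LCS DP gives dp[14][14] = 10, so this is optimal.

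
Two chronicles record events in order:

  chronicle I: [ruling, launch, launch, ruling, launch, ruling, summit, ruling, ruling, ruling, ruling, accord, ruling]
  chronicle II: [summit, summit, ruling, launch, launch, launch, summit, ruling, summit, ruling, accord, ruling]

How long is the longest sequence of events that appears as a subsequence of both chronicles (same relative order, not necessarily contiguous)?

9

One common subsequence of length 9: ruling (chronicle I #1, chronicle II #3) → launch (chronicle I #2, chronicle II #4) → launch (chronicle I #3, chronicle II #5) → launch (chronicle I #5, chronicle II #6) → ruling (chronicle I #6, chronicle II #8) → summit (chronicle I #7, chronicle II #9) → ruling (chronicle I #11, chronicle II #10) → accord (chronicle I #12, chronicle II #11) → ruling (chronicle I #13, chronicle II #12), and the DP table's final entry dp[13][12] is also 9, so no common subsequence is longer.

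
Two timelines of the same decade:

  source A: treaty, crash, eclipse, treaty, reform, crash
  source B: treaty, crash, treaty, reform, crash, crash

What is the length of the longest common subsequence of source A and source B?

5

Match treaty [1,1]; then crash [2,2]; then treaty [4,3]; then reform [5,4]; then crash [6,6] — 5 events in the same relative order in both, and the DP table's final entry dp[6][6] is also 5, so no common subsequence is longer.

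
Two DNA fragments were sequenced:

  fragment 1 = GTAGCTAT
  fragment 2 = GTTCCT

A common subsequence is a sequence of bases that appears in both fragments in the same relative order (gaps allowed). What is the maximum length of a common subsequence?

Let dp[i][j] be the LCS length of the first i bases of fragment 1 and the first j bases of fragment 2. dp[i][j] = dp[i-1][j-1]+1 when the i-th and j-th bases match, else max(dp[i-1][j], dp[i][j-1]).
    ·  G  T  T  C  C  T
 ·  0  0  0  0  0  0  0
 G  0  1  1  1  1  1  1
 T  0  1  2  2  2  2  2
 A  0  1  2  2  2  2  2
 G  0  1  2  2  2  2  2
 C  0  1  2  2  3  3  3
 T  0  1  2  3  3  3  4
 A  0  1  2  3  3  3  4
 T  0  1  2  3  3  3  4
dp[8][6] = 4. One LCS (by backtracking along matches): GTCT.

4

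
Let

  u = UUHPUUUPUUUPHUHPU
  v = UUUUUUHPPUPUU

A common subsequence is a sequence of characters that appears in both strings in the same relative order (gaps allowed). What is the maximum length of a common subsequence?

10

One common subsequence of length 10: U (u #1, v #2) → U (u #2, v #3) → U (u #5, v #4) → U (u #6, v #5) → U (u #7, v #6) → P (u #8, v #9) → U (u #11, v #10) → P (u #12, v #11) → U (u #14, v #12) → U (u #17, v #13), and the DP table's final entry dp[17][13] is also 10, so no common subsequence is longer.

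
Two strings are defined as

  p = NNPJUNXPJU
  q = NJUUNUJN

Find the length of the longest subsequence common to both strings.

Let dp[i][j] be the LCS length of the first i characters of p and the first j characters of q. dp[i][j] = dp[i-1][j-1]+1 when the i-th and j-th characters match, else max(dp[i-1][j], dp[i][j-1]).
    ·  N  J  U  U  N  U  J  N
 ·  0  0  0  0  0  0  0  0  0
 N  0  1  1  1  1  1  1  1  1
 N  0  1  1  1  1  2  2  2  2
 P  0  1  1  1  1  2  2  2  2
 J  0  1  2  2  2  2  2  3  3
 U  0  1  2  3  3  3  3  3  3
 N  0  1  2  3  3  4  4  4  4
 X  0  1  2  3  3  4  4  4  4
 P  0  1  2  3  3  4  4  4  4
 J  0  1  2  3  3  4  4  5  5
 U  0  1  2  3  4  4  5  5  5
dp[10][8] = 5. One LCS (by backtracking along matches): NJUNJ.

5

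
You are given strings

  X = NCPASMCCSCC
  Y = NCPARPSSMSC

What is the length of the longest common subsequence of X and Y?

8

One common subsequence of length 8: N at X[1]=Y[1], then C at X[2]=Y[2], then P at X[3]=Y[3], then A at X[4]=Y[4], then S at X[5]=Y[8], then M at X[6]=Y[9], then S at X[9]=Y[10], then C at X[11]=Y[11]. dp[11][11] = 8 confirms this is the maximum.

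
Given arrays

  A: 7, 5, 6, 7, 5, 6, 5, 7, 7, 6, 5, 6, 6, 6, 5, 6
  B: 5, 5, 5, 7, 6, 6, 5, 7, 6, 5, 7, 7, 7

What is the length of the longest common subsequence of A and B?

Taking 5 (A #2, B #1), then 5 (A #5, B #2), then 5 (A #7, B #3), then 7 (A #8, B #4), then 6 (A #10, B #6), then 5 (A #11, B #7), then 6 (A #14, B #9), then 5 (A #15, B #10) gives a common subsequence of length 8, and the DP table's final entry dp[16][13] is also 8, so no common subsequence is longer.

8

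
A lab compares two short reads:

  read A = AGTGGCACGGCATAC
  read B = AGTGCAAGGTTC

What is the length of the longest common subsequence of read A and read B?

Match A (read A #1, read B #1), G (read A #2, read B #2), T (read A #3, read B #3), G (read A #5, read B #4), C (read A #6, read B #5), A (read A #7, read B #7), G (read A #9, read B #8), G (read A #10, read B #9), T (read A #13, read B #11), C (read A #15, read B #12) — 10 bases in the same relative order in both. dp[15][12] = 10 confirms this is the maximum.

10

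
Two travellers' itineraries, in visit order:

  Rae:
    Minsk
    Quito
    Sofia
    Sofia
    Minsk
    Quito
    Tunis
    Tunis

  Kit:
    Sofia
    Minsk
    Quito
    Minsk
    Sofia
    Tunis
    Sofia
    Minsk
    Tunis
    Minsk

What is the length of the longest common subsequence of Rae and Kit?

6

Taking Minsk at Rae[1]=Kit[2]; then Quito at Rae[2]=Kit[3]; then Sofia at Rae[3]=Kit[5]; then Sofia at Rae[4]=Kit[7]; then Minsk at Rae[5]=Kit[8]; then Tunis at Rae[7]=Kit[9] gives a common subsequence of length 6. Since dp[8][10] = 6, nothing longer is possible.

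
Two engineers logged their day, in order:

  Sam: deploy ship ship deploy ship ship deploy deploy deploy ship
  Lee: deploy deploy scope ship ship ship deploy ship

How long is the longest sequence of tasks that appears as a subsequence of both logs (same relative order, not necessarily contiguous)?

6

Taking deploy (Sam #1, Lee #2); then ship (Sam #3, Lee #4); then ship (Sam #5, Lee #5); then ship (Sam #6, Lee #6); then deploy (Sam #9, Lee #7); then ship (Sam #10, Lee #8) gives a common subsequence of length 6. Since dp[10][8] = 6, nothing longer is possible.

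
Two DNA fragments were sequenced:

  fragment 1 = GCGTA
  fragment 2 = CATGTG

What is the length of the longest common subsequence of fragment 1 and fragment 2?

Pick C [2,1] → G [3,4] → T [4,5]; all 3 bases appear in both, in order. dp[5][6] = 3 confirms this is the maximum.

3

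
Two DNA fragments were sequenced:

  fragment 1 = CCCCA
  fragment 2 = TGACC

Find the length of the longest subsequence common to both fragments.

Match C (fragment 1 #3, fragment 2 #4), then C (fragment 1 #4, fragment 2 #5) — 2 bases in the same relative order in both. Since dp[5][5] = 2, nothing longer is possible.

2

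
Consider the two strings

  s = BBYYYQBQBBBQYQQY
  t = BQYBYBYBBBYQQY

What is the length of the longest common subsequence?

Taking B at s[1]=t[1], then B at s[2]=t[4], then Y at s[3]=t[5], then Y at s[5]=t[7], then B at s[9]=t[8], then B at s[10]=t[9], then B at s[11]=t[10], then Y at s[13]=t[11], then Q at s[14]=t[12], then Q at s[15]=t[13], then Y at s[16]=t[14] gives a common subsequence of length 11. The LCS DP gives dp[16][14] = 11, so this is optimal.

11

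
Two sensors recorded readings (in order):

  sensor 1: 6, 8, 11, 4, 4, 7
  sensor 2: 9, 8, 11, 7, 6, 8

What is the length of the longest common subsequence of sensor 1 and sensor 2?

3

Let dp[i][j] be the LCS length of the first i values of sensor 1 and the first j values of sensor 2. dp[i][j] = dp[i-1][j-1]+1 when the i-th and j-th values match, else max(dp[i-1][j], dp[i][j-1]).
    ·  9  8 11  7  6  8
 ·  0  0  0  0  0  0  0
 6  0  0  0  0  0  1  1
 8  0  0  1  1  1  1  2
11  0  0  1  2  2  2  2
 4  0  0  1  2  2  2  2
 4  0  0  1  2  2  2  2
 7  0  0  1  2  3  3  3
dp[6][6] = 3. One LCS (by backtracking along matches): 8, 11, 7.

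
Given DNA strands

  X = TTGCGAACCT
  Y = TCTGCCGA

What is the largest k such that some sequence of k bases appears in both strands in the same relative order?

6

Let dp[i][j] be the LCS length of the first i bases of X and the first j bases of Y. dp[i][j] = dp[i-1][j-1]+1 when the i-th and j-th bases match, else max(dp[i-1][j], dp[i][j-1]).
    ·  T  C  T  G  C  C  G  A
 ·  0  0  0  0  0  0  0  0  0
 T  0  1  1  1  1  1  1  1  1
 T  0  1  1  2  2  2  2  2  2
 G  0  1  1  2  3  3  3  3  3
 C  0  1  2  2  3  4  4  4  4
 G  0  1  2  2  3  4  4  5  5
 A  0  1  2  2  3  4  4  5  6
 A  0  1  2  2  3  4  4  5  6
 C  0  1  2  2  3  4  5  5  6
 C  0  1  2  2  3  4  5  5  6
 T  0  1  2  3  3  4  5  5  6
dp[10][8] = 6. One LCS (by backtracking along matches): TTGCGA.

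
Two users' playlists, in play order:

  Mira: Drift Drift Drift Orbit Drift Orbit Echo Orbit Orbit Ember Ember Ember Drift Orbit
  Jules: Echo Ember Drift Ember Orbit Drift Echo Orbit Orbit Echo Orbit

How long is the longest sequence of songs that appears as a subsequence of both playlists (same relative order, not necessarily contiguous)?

7

Pick Drift at Mira[1]=Jules[3] → Orbit at Mira[4]=Jules[5] → Drift at Mira[5]=Jules[6] → Echo at Mira[7]=Jules[7] → Orbit at Mira[8]=Jules[8] → Orbit at Mira[9]=Jules[9] → Orbit at Mira[14]=Jules[11]; all 7 songs appear in both, in order. Since dp[14][11] = 7, nothing longer is possible.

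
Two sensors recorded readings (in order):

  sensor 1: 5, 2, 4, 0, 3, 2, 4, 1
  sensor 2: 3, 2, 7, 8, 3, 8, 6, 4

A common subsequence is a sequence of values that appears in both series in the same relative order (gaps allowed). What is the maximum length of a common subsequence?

Let dp[i][j] be the LCS length of the first i values of sensor 1 and the first j values of sensor 2. dp[i][j] = dp[i-1][j-1]+1 when the i-th and j-th values match, else max(dp[i-1][j], dp[i][j-1]).
    ·  3  2  7  8  3  8  6  4
 ·  0  0  0  0  0  0  0  0  0
 5  0  0  0  0  0  0  0  0  0
 2  0  0  1  1  1  1  1  1  1
 4  0  0  1  1  1  1  1  1  2
 0  0  0  1  1  1  1  1  1  2
 3  0  1  1  1  1  2  2  2  2
 2  0  1  2  2  2  2  2  2  2
 4  0  1  2  2  2  2  2  2  3
 1  0  1  2  2  2  2  2  2  3
dp[8][8] = 3. One LCS (by backtracking along matches): 2, 3, 4.

3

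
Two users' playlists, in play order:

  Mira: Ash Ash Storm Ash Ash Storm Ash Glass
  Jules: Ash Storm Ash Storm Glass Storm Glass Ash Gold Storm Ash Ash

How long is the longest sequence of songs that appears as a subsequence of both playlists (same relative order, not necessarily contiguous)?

One common subsequence of length 6: Ash at Mira[1]=Jules[1], then Ash at Mira[2]=Jules[3], then Storm at Mira[3]=Jules[6], then Ash at Mira[4]=Jules[8], then Ash at Mira[5]=Jules[11], then Ash at Mira[7]=Jules[12]. dp[8][12] = 6 confirms this is the maximum.

6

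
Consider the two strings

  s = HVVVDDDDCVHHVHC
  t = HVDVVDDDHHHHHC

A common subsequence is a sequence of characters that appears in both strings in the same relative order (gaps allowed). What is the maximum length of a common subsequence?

11

Match H [1,1], then V [2,2], then V [3,4], then V [4,5], then D [5,6], then D [6,7], then D [7,8], then H [11,11], then H [12,12], then H [14,13], then C [15,14] — 11 characters in the same relative order in both. The LCS DP gives dp[15][14] = 11, so this is optimal.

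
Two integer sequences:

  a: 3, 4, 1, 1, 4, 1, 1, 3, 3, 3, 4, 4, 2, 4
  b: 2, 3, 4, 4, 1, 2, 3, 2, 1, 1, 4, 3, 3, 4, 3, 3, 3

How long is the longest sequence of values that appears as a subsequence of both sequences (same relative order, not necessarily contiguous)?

8

Taking 3 (a #1, b #2), 4 (a #2, b #4), 1 (a #3, b #9), 1 (a #4, b #10), 4 (a #5, b #14), 3 (a #8, b #15), 3 (a #9, b #16), 3 (a #10, b #17) gives a common subsequence of length 8. dp[14][17] = 8 confirms this is the maximum.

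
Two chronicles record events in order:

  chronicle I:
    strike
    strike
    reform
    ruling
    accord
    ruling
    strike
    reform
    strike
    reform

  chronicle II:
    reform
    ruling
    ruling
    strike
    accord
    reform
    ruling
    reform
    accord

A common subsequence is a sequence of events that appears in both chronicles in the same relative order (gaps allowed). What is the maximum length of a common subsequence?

6

Taking reform [3,1], ruling [4,2], ruling [6,3], strike [7,4], reform [8,6], reform [10,8] gives a common subsequence of length 6. The LCS DP gives dp[10][9] = 6, so this is optimal.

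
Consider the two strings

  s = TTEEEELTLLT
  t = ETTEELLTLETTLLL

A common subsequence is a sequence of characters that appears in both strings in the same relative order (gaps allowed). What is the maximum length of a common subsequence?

Taking T [1,2]; then T [2,3]; then E [3,4]; then E [4,5]; then E [5,10]; then L [7,13]; then L [9,14]; then L [10,15] gives a common subsequence of length 8. Since dp[11][15] = 8, nothing longer is possible.

8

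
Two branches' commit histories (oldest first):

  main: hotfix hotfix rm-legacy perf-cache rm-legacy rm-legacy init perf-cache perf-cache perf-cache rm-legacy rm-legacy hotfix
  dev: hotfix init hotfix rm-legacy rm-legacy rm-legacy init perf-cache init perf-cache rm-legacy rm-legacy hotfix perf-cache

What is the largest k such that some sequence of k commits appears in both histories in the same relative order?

11

Pick hotfix [1,1] → hotfix [2,3] → rm-legacy [3,4] → rm-legacy [5,5] → rm-legacy [6,6] → init [7,7] → perf-cache [8,8] → perf-cache [10,10] → rm-legacy [11,11] → rm-legacy [12,12] → hotfix [13,13]; all 11 commits appear in both, in order. Since dp[13][14] = 11, nothing longer is possible.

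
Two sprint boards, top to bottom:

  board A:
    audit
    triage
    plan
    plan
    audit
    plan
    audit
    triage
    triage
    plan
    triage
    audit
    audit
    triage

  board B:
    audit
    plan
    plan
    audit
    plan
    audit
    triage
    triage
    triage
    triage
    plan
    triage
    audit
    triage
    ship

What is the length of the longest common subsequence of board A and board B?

12

Pick audit (board A #1, board B #1), then plan (board A #3, board B #2), then plan (board A #4, board B #3), then audit (board A #5, board B #4), then plan (board A #6, board B #5), then audit (board A #7, board B #6), then triage (board A #8, board B #9), then triage (board A #9, board B #10), then plan (board A #10, board B #11), then triage (board A #11, board B #12), then audit (board A #13, board B #13), then triage (board A #14, board B #14); all 12 tasks appear in both, in order, and the DP table's final entry dp[14][15] is also 12, so no common subsequence is longer.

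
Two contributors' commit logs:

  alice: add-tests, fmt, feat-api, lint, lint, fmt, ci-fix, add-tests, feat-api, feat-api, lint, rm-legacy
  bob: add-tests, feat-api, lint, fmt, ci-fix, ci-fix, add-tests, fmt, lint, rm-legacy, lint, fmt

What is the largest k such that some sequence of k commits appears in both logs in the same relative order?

One common subsequence of length 8: add-tests (alice #1, bob #1) → feat-api (alice #3, bob #2) → lint (alice #5, bob #3) → fmt (alice #6, bob #4) → ci-fix (alice #7, bob #6) → add-tests (alice #8, bob #7) → lint (alice #11, bob #9) → rm-legacy (alice #12, bob #10). dp[12][12] = 8 confirms this is the maximum.

8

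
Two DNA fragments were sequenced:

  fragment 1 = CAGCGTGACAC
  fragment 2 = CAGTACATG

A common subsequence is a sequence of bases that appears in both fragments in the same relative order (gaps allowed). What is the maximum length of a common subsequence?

7

Pick C (fragment 1 #1, fragment 2 #1); then A (fragment 1 #2, fragment 2 #2); then G (fragment 1 #5, fragment 2 #3); then T (fragment 1 #6, fragment 2 #4); then A (fragment 1 #8, fragment 2 #5); then C (fragment 1 #9, fragment 2 #6); then A (fragment 1 #10, fragment 2 #7); all 7 bases appear in both, in order. Since dp[11][9] = 7, nothing longer is possible.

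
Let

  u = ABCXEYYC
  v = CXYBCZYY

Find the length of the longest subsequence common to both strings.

4

One common subsequence of length 4: B at u[2]=v[4]; then C at u[3]=v[5]; then Y at u[6]=v[7]; then Y at u[7]=v[8], and the DP table's final entry dp[8][8] is also 4, so no common subsequence is longer.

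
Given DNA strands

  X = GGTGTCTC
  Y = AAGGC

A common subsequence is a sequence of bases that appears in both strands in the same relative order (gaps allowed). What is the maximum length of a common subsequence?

Let dp[i][j] be the LCS length of the first i bases of X and the first j bases of Y. dp[i][j] = dp[i-1][j-1]+1 when the i-th and j-th bases match, else max(dp[i-1][j], dp[i][j-1]).
    ·  A  A  G  G  C
 ·  0  0  0  0  0  0
 G  0  0  0  1  1  1
 G  0  0  0  1  2  2
 T  0  0  0  1  2  2
 G  0  0  0  1  2  2
 T  0  0  0  1  2  2
 C  0  0  0  1  2  3
 T  0  0  0  1  2  3
 C  0  0  0  1  2  3
dp[8][5] = 3. One LCS (by backtracking along matches): GGC.

3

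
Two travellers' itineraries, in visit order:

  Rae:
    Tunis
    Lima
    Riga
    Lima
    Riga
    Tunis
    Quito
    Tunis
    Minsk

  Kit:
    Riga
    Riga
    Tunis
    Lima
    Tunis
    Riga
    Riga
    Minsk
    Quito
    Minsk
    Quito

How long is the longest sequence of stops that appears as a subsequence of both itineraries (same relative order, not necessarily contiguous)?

6

Match Tunis [1,3], Lima [2,4], Riga [3,6], Riga [5,7], Quito [7,9], Minsk [9,10] — 6 stops in the same relative order in both. dp[9][11] = 6 confirms this is the maximum.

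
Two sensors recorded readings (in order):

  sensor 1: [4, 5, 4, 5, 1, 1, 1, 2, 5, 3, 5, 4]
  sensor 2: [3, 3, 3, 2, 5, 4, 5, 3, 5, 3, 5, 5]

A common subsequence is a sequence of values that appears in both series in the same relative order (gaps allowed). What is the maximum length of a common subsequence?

6

Let dp[i][j] be the LCS length of the first i values of sensor 1 and the first j values of sensor 2. dp[i][j] = dp[i-1][j-1]+1 when the i-th and j-th values match, else max(dp[i-1][j], dp[i][j-1]).
    ·  3  3  3  2  5  4  5  3  5  3  5  5
 ·  0  0  0  0  0  0  0  0  0  0  0  0  0
 4  0  0  0  0  0  0  1  1  1  1  1  1  1
 5  0  0  0  0  0  1  1  2  2  2  2  2  2
 4  0  0  0  0  0  1  2  2  2  2  2  2  2
 5  0  0  0  0  0  1  2  3  3  3  3  3  3
 1  0  0  0  0  0  1  2  3  3  3  3  3  3
 1  0  0  0  0  0  1  2  3  3  3  3  3  3
 1  0  0  0  0  0  1  2  3  3  3  3  3  3
 2  0  0  0  0  1  1  2  3  3  3  3  3  3
 5  0  0  0  0  1  2  2  3  3  4  4  4  4
 3  0  1  1  1  1  2  2  3  4  4  5  5  5
 5  0  1  1  1  1  2  2  3  4  5  5  6  6
 4  0  1  1  1  1  2  3  3  4  5  5  6  6
dp[12][12] = 6. One LCS (by backtracking along matches): 5, 4, 5, 5, 3, 5.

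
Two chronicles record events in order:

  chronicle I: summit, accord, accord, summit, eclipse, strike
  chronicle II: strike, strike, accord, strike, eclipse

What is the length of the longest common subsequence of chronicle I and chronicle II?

One common subsequence of length 2: accord at chronicle I[2]=chronicle II[3], then eclipse at chronicle I[5]=chronicle II[5]. dp[6][5] = 2 confirms this is the maximum.

2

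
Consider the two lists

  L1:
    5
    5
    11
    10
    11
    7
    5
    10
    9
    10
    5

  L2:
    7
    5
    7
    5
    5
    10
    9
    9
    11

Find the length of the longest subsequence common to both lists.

Let dp[i][j] be the LCS length of the first i values of L1 and the first j values of L2. dp[i][j] = dp[i-1][j-1]+1 when the i-th and j-th values match, else max(dp[i-1][j], dp[i][j-1]).
    ·  7  5  7  5  5 10  9  9 11
 ·  0  0  0  0  0  0  0  0  0  0
 5  0  0  1  1  1  1  1  1  1  1
 5  0  0  1  1  2  2  2  2  2  2
11  0  0  1  1  2  2  2  2  2  3
10  0  0  1  1  2  2  3  3  3  3
11  0  0  1  1  2  2  3  3  3  4
 7  0  1  1  2  2  2  3  3  3  4
 5  0  1  2  2  3  3  3  3  3  4
10  0  1  2  2  3  3  4  4  4  4
 9  0  1  2  2  3  3  4  5  5  5
10  0  1  2  2  3  3  4  5  5  5
 5  0  1  2  2  3  4  4  5  5  5
dp[11][9] = 5. One LCS (by backtracking along matches): 5, 5, 5, 10, 9.

5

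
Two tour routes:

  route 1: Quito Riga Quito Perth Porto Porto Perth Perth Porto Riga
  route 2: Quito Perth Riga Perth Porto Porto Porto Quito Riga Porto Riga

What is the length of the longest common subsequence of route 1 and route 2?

7

One common subsequence of length 7: Quito [1,1]; then Riga [2,3]; then Perth [4,4]; then Porto [5,6]; then Porto [6,7]; then Porto [9,10]; then Riga [10,11], and the DP table's final entry dp[10][11] is also 7, so no common subsequence is longer.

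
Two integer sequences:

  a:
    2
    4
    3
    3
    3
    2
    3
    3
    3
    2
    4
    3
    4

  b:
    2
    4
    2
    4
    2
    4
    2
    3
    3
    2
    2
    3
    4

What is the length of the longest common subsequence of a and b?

8

Taking 2 at a[1]=b[5], then 4 at a[2]=b[6], then 3 at a[4]=b[8], then 3 at a[5]=b[9], then 2 at a[6]=b[10], then 2 at a[10]=b[11], then 3 at a[12]=b[12], then 4 at a[13]=b[13] gives a common subsequence of length 8. The LCS DP gives dp[13][13] = 8, so this is optimal.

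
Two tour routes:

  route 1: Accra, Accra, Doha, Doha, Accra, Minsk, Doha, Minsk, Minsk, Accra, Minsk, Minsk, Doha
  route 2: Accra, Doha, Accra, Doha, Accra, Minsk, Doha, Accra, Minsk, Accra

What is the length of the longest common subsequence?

8

One common subsequence of length 8: Accra at route 1[1]=route 2[1], Accra at route 1[2]=route 2[3], Doha at route 1[4]=route 2[4], Accra at route 1[5]=route 2[5], Minsk at route 1[6]=route 2[6], Doha at route 1[7]=route 2[7], Minsk at route 1[9]=route 2[9], Accra at route 1[10]=route 2[10]. Since dp[13][10] = 8, nothing longer is possible.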